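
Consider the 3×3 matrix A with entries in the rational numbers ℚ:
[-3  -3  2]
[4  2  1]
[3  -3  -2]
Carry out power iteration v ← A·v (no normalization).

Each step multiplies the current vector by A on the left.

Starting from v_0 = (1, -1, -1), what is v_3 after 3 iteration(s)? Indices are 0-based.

v_0 = (1, -1, -1).
v_1 = A·v_0 = (-2, 1, 8).
v_2 = A·v_1 = (19, 2, -25).
v_3 = A·v_2 = (-113, 55, 101).

v_3 = (-113, 55, 101)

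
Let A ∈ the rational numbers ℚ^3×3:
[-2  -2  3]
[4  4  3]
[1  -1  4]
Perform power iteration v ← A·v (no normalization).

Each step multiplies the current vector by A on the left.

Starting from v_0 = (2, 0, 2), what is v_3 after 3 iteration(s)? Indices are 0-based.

v_3 = (-100, 452, 16)

v_0 = (2, 0, 2).
v_1 = A·v_0 = (2, 14, 10).
v_2 = A·v_1 = (-2, 94, 28).
v_3 = A·v_2 = (-100, 452, 16).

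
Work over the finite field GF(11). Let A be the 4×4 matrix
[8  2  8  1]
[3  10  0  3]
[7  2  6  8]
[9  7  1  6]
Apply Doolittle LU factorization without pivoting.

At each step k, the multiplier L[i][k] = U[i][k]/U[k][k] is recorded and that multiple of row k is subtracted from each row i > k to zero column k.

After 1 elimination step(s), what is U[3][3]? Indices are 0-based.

U[3][3] = 9

k=0: U[0][0]=8
  eliminate (1,0): mult=10, new row 1: (0, 1, 8, 4); set L[1][0]=10
  eliminate (2,0): mult=5, new row 2: (0, 3, 10, 3); set L[2][0]=5
  eliminate (3,0): mult=8, new row 3: (0, 2, 3, 9); set L[3][0]=8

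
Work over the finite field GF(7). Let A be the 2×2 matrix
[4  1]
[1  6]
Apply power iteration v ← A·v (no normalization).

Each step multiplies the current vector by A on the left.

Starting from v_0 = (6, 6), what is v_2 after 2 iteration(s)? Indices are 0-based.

v_0 = (6, 6).
v_1 = A·v_0 = (2, 0).
v_2 = A·v_1 = (1, 2).

v_2 = (1, 2)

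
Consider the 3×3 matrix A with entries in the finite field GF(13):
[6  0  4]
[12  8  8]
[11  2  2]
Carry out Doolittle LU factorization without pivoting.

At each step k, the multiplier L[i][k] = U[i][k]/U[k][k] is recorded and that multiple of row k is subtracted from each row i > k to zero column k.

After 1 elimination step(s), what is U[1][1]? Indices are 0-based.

[col 0] pivot 6
  R1 -= 2*R0 → (0, 8, 0)  (L[1][0] := 2)
  R2 -= 4*R0 → (0, 2, 12)  (L[2][0] := 4)

U[1][1] = 8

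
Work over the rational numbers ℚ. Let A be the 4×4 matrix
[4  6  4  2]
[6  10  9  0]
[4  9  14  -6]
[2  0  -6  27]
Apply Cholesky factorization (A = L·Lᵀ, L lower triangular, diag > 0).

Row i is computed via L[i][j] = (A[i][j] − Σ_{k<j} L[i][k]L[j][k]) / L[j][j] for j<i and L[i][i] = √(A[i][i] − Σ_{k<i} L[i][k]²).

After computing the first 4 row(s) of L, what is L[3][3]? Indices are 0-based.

Step 1: L[0][0] = √(4) = 2.
  L[1][0] = (6) / L[0][0] = 3.
Step 2: L[1][1] = √(1) = 1.
  L[2][0] = (4) / L[0][0] = 2.
  L[2][1] = (3) / L[1][1] = 3.
Step 3: L[2][2] = √(1) = 1.
  L[3][0] = (2) / L[0][0] = 1.
  L[3][1] = (-3) / L[1][1] = -3.
  L[3][2] = (1) / L[2][2] = 1.
Step 4: L[3][3] = √(16) = 4.

L[3][3] = 4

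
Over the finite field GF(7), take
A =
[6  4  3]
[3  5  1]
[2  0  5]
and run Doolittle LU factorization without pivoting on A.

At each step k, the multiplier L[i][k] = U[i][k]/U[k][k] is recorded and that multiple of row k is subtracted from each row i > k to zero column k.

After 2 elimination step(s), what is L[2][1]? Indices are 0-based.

L[2][1] = 5

[col 0] pivot 6
  R1 -= 4*R0 → (0, 3, 3)  (L[1][0] := 4)
  R2 -= 5*R0 → (0, 1, 4)  (L[2][0] := 5)
[col 1] pivot 3
  R2 -= 5*R1 → (0, 0, 3)  (L[2][1] := 5)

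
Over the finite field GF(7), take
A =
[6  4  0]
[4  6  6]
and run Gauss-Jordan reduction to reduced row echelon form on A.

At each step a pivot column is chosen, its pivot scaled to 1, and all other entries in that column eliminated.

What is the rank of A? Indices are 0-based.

rank = 2

[1] R0 /= 6  ⇒  (1, 3, 0)
     R1 -= 4·R0  ⇒  (0, 1, 6)
[2] R1 /= 1  ⇒  (0, 1, 6)
     R0 -= 3·R1  ⇒  (1, 0, 3)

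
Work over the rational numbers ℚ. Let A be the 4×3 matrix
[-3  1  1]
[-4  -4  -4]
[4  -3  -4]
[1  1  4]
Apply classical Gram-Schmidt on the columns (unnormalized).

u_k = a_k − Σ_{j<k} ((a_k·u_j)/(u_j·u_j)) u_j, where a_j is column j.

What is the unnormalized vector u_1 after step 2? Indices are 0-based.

Step 1: u_0 = a_0 = (-3, -4, 4, 1).
Step 2: u_1 = a_1 − (1/21)·u_0 = (8/7, -80/21, -67/21, 20/21).

u_1 = (8/7, -80/21, -67/21, 20/21)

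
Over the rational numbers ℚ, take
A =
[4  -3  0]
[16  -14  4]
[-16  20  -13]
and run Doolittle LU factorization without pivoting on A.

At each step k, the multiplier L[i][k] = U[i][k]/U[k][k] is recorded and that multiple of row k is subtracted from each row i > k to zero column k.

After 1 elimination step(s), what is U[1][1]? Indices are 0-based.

[col 0] pivot 4
  R1 -= 4*R0 → (0, -2, 4)  (L[1][0] := 4)
  R2 -= -4*R0 → (0, 8, -13)  (L[2][0] := -4)

U[1][1] = -2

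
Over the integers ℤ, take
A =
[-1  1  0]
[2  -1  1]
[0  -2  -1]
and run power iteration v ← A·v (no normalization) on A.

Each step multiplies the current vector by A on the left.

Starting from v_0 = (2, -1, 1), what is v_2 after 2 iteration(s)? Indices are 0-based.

v_0 = (2, -1, 1).
v_1 = A·v_0 = (-3, 6, 1).
v_2 = A·v_1 = (9, -11, -13).

v_2 = (9, -11, -13)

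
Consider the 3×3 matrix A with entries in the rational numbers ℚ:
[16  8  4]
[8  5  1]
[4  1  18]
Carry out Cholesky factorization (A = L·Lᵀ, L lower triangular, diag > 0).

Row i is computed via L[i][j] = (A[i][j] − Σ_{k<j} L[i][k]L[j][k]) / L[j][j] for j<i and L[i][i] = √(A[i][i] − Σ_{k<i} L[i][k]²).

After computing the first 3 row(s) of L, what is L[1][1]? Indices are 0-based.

L[1][1] = 1

Step 1: L[0][0] = √(16) = 4.
  L[1][0] = (8) / L[0][0] = 2.
Step 2: L[1][1] = √(1) = 1.
  L[2][0] = (4) / L[0][0] = 1.
  L[2][1] = (-1) / L[1][1] = -1.
Step 3: L[2][2] = √(16) = 4.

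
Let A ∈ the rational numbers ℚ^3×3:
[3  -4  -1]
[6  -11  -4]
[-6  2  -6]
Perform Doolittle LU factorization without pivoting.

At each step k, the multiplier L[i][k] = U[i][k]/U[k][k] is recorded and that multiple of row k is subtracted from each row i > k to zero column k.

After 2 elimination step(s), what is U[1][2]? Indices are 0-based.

k=0: U[0][0]=3
  eliminate (1,0): mult=2, new row 1: (0, -3, -2); set L[1][0]=2
  eliminate (2,0): mult=-2, new row 2: (0, -6, -8); set L[2][0]=-2
k=1: U[1][1]=-3
  eliminate (2,1): mult=2, new row 2: (0, 0, -4); set L[2][1]=2

U[1][2] = -2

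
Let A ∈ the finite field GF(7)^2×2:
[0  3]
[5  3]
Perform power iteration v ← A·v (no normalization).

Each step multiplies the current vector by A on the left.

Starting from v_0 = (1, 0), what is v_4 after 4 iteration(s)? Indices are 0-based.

v_0 = (1, 0).
v_1 = A·v_0 = (0, 5).
v_2 = A·v_1 = (1, 1).
v_3 = A·v_2 = (3, 1).
v_4 = A·v_3 = (3, 4).

v_4 = (3, 4)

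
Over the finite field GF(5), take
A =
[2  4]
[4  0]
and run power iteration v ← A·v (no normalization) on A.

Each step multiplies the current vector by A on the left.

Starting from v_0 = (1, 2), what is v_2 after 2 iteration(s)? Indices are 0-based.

v_2 = (1, 0)

v_0 = (1, 2).
v_1 = A·v_0 = (0, 4).
v_2 = A·v_1 = (1, 0).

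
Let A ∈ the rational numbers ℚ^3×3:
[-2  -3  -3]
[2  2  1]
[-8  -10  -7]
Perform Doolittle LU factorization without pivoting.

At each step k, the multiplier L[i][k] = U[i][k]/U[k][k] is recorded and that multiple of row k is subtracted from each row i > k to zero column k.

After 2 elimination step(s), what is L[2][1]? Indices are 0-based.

L[2][1] = -2

Step 1: pivot at (0,0) is -2.
  row1 ← row1 − (-1)·row0  ⇒  L[1][0]=-1, U row1=(0, -1, -2)
  row2 ← row2 − (4)·row0  ⇒  L[2][0]=4, U row2=(0, 2, 5)
Step 2: pivot at (1,1) is -1.
  row2 ← row2 − (-2)·row1  ⇒  L[2][1]=-2, U row2=(0, 0, 1)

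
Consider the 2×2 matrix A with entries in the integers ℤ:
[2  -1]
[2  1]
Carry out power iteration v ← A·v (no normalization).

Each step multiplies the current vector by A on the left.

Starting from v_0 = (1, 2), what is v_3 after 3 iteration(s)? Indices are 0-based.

v_0 = (1, 2).
v_1 = A·v_0 = (0, 4).
v_2 = A·v_1 = (-4, 4).
v_3 = A·v_2 = (-12, -4).

v_3 = (-12, -4)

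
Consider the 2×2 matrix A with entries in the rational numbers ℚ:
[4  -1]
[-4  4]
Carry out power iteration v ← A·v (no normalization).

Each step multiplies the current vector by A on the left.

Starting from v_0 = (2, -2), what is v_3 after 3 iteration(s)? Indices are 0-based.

v_0 = (2, -2).
v_1 = A·v_0 = (10, -16).
v_2 = A·v_1 = (56, -104).
v_3 = A·v_2 = (328, -640).

v_3 = (328, -640)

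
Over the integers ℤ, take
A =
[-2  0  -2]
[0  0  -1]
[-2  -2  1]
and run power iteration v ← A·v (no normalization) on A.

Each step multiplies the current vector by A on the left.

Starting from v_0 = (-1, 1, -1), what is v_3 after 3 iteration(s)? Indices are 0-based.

v_0 = (-1, 1, -1).
v_1 = A·v_0 = (4, 1, -1).
v_2 = A·v_1 = (-6, 1, -11).
v_3 = A·v_2 = (34, 11, -1).

v_3 = (34, 11, -1)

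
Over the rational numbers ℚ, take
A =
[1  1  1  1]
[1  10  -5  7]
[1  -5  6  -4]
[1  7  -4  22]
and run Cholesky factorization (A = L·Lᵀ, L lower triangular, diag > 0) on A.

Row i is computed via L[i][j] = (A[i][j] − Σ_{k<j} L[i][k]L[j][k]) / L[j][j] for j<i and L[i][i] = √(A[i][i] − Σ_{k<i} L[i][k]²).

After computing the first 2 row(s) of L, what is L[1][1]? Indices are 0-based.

Step 1: L[0][0] = √(1) = 1.
  L[1][0] = (1) / L[0][0] = 1.
Step 2: L[1][1] = √(9) = 3.

L[1][1] = 3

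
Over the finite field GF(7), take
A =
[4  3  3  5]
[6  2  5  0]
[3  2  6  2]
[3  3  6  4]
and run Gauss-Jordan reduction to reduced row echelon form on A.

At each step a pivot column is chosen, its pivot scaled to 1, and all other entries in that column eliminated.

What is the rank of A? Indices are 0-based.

rank = 3

[1] R0 /= 4  ⇒  (1, 6, 6, 3)
     R1 -= 6·R0  ⇒  (0, 1, 4, 3)
     R2 -= 3·R0  ⇒  (0, 5, 2, 0)
     R3 -= 3·R0  ⇒  (0, 6, 2, 2)
[2] R1 /= 1  ⇒  (0, 1, 4, 3)
     R0 -= 6·R1  ⇒  (1, 0, 3, 6)
     R2 -= 5·R1  ⇒  (0, 0, 3, 6)
     R3 -= 6·R1  ⇒  (0, 0, 6, 5)
[3] R2 /= 3  ⇒  (0, 0, 1, 2)
     R0 -= 3·R2  ⇒  (1, 0, 0, 0)
     R1 -= 4·R2  ⇒  (0, 1, 0, 2)
     R3 -= 6·R2  ⇒  (0, 0, 0, 0)
column 3 empty below row 3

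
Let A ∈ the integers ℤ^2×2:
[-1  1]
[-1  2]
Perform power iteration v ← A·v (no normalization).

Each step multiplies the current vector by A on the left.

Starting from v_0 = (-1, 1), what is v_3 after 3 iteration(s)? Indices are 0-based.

v_0 = (-1, 1).
v_1 = A·v_0 = (2, 3).
v_2 = A·v_1 = (1, 4).
v_3 = A·v_2 = (3, 7).

v_3 = (3, 7)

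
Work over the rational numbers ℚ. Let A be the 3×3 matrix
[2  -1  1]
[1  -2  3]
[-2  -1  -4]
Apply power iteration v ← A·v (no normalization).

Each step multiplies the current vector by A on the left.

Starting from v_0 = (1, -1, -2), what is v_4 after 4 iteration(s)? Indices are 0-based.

v_0 = (1, -1, -2).
v_1 = A·v_0 = (1, -3, 7).
v_2 = A·v_1 = (12, 28, -27).
v_3 = A·v_2 = (-31, -125, 56).
v_4 = A·v_3 = (119, 387, -37).

v_4 = (119, 387, -37)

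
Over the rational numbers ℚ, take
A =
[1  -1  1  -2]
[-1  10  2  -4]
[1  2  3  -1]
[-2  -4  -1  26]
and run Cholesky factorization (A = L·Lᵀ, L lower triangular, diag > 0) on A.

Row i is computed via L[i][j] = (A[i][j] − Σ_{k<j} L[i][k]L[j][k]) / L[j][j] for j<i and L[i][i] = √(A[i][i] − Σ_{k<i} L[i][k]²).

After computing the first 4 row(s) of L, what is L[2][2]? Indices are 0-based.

Step 1: L[0][0] = √(1) = 1.
  L[1][0] = (-1) / L[0][0] = -1.
Step 2: L[1][1] = √(9) = 3.
  L[2][0] = (1) / L[0][0] = 1.
  L[2][1] = (3) / L[1][1] = 1.
Step 3: L[2][2] = √(1) = 1.
  L[3][0] = (-2) / L[0][0] = -2.
  L[3][1] = (-6) / L[1][1] = -2.
  L[3][2] = (3) / L[2][2] = 3.
Step 4: L[3][3] = √(9) = 3.

L[2][2] = 1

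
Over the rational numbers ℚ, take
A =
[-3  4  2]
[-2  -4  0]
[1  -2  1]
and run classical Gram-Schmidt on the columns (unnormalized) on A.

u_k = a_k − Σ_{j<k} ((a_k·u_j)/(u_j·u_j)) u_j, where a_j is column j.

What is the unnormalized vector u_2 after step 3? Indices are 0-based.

Step 1: u_0 = a_0 = (-3, -2, 1).
Step 2: u_1 = a_1 − (-3/7)·u_0 = (19/7, -34/7, -11/7).
Step 3: u_2 = a_2 − (-5/14)·u_0 − (3/26)·u_1 = (8/13, -2/13, 20/13).

u_2 = (8/13, -2/13, 20/13)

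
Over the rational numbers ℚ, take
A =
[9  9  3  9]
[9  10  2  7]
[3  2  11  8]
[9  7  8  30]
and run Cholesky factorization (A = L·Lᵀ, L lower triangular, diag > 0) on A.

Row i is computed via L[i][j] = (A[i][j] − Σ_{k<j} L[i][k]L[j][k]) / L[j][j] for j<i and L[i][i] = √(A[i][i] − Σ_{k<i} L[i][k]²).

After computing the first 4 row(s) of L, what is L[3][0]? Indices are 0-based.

Step 1: L[0][0] = √(9) = 3.
  L[1][0] = (9) / L[0][0] = 3.
Step 2: L[1][1] = √(1) = 1.
  L[2][0] = (3) / L[0][0] = 1.
  L[2][1] = (-1) / L[1][1] = -1.
Step 3: L[2][2] = √(9) = 3.
  L[3][0] = (9) / L[0][0] = 3.
  L[3][1] = (-2) / L[1][1] = -2.
  L[3][2] = (3) / L[2][2] = 1.
Step 4: L[3][3] = √(16) = 4.

L[3][0] = 3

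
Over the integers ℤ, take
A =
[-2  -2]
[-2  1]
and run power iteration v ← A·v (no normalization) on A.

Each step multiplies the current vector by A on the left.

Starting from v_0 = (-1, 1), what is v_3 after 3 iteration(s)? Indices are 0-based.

v_3 = (6, 15)

v_0 = (-1, 1).
v_1 = A·v_0 = (0, 3).
v_2 = A·v_1 = (-6, 3).
v_3 = A·v_2 = (6, 15).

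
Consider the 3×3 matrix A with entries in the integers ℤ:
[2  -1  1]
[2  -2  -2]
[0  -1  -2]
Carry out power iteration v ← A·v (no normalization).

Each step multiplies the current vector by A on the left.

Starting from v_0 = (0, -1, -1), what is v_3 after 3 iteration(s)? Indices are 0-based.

v_0 = (0, -1, -1).
v_1 = A·v_0 = (0, 4, 3).
v_2 = A·v_1 = (-1, -14, -10).
v_3 = A·v_2 = (2, 46, 34).

v_3 = (2, 46, 34)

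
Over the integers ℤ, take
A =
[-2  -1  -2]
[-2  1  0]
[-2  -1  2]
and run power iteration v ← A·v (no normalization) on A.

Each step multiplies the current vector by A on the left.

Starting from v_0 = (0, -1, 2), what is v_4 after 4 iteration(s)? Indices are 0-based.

v_4 = (-15, 77, 125)

v_0 = (0, -1, 2).
v_1 = A·v_0 = (-3, -1, 5).
v_2 = A·v_1 = (-3, 5, 17).
v_3 = A·v_2 = (-33, 11, 35).
v_4 = A·v_3 = (-15, 77, 125).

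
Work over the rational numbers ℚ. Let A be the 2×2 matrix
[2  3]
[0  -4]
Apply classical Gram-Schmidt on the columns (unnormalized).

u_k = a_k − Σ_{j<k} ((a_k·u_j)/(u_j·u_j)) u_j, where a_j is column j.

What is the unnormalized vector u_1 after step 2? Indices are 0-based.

u_1 = (0, -4)

Step 1: u_0 = a_0 = (2, 0).
Step 2: u_1 = a_1 − (3/2)·u_0 = (0, -4).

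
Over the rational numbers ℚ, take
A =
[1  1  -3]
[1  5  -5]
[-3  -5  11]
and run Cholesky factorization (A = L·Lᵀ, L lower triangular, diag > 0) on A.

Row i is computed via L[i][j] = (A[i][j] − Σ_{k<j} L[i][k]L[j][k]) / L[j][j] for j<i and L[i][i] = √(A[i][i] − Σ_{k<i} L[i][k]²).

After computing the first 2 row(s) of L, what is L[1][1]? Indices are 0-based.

Step 1: L[0][0] = √(1) = 1.
  L[1][0] = (1) / L[0][0] = 1.
Step 2: L[1][1] = √(4) = 2.

L[1][1] = 2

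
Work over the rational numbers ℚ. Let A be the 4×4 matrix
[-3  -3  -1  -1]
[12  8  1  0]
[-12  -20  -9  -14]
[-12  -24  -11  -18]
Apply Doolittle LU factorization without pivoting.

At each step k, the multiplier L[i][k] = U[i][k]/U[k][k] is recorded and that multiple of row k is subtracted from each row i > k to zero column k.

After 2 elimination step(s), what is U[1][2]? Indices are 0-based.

Step 1: pivot at (0,0) is -3.
  row1 ← row1 − (-4)·row0  ⇒  L[1][0]=-4, U row1=(0, -4, -3, -4)
  row2 ← row2 − (4)·row0  ⇒  L[2][0]=4, U row2=(0, -8, -5, -10)
  row3 ← row3 − (4)·row0  ⇒  L[3][0]=4, U row3=(0, -12, -7, -14)
Step 2: pivot at (1,1) is -4.
  row2 ← row2 − (2)·row1  ⇒  L[2][1]=2, U row2=(0, 0, 1, -2)
  row3 ← row3 − (3)·row1  ⇒  L[3][1]=3, U row3=(0, 0, 2, -2)

U[1][2] = -3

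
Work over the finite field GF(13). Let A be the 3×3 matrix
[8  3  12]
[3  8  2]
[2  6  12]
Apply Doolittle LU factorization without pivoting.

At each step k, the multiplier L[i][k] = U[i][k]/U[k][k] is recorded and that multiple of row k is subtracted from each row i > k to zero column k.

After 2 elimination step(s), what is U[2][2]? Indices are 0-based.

U[2][2] = 5

[col 0] pivot 8
  R1 -= 2*R0 → (0, 2, 4)  (L[1][0] := 2)
  R2 -= 10*R0 → (0, 2, 9)  (L[2][0] := 10)
[col 1] pivot 2
  R2 -= 1*R1 → (0, 0, 5)  (L[2][1] := 1)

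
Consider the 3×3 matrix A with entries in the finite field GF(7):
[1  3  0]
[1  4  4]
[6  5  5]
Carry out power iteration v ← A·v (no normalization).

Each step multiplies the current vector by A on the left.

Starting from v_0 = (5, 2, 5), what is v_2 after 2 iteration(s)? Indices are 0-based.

v_0 = (5, 2, 5).
v_1 = A·v_0 = (4, 5, 2).
v_2 = A·v_1 = (5, 4, 3).

v_2 = (5, 4, 3)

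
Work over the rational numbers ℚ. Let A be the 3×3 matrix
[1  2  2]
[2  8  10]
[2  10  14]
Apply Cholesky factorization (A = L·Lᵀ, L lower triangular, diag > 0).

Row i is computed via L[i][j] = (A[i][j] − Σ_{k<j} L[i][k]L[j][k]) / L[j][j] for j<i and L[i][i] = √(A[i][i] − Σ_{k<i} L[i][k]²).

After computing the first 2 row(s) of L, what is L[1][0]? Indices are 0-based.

Step 1: L[0][0] = √(1) = 1.
  L[1][0] = (2) / L[0][0] = 2.
Step 2: L[1][1] = √(4) = 2.

L[1][0] = 2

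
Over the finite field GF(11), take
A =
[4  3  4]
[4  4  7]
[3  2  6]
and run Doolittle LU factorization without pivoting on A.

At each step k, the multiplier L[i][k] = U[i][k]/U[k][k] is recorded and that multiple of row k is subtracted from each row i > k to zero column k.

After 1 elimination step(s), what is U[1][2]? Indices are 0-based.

k=0: U[0][0]=4
  eliminate (1,0): mult=1, new row 1: (0, 1, 3); set L[1][0]=1
  eliminate (2,0): mult=9, new row 2: (0, 8, 3); set L[2][0]=9

U[1][2] = 3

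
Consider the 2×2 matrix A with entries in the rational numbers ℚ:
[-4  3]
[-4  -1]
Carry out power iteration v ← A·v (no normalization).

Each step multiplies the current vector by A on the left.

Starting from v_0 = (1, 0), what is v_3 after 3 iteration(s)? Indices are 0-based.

v_0 = (1, 0).
v_1 = A·v_0 = (-4, -4).
v_2 = A·v_1 = (4, 20).
v_3 = A·v_2 = (44, -36).

v_3 = (44, -36)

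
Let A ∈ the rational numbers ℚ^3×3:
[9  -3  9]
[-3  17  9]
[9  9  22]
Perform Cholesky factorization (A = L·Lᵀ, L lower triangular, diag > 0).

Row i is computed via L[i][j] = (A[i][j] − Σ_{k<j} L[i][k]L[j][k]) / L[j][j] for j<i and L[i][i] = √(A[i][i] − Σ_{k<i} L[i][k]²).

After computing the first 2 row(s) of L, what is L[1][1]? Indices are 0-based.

L[1][1] = 4

Step 1: L[0][0] = √(9) = 3.
  L[1][0] = (-3) / L[0][0] = -1.
Step 2: L[1][1] = √(16) = 4.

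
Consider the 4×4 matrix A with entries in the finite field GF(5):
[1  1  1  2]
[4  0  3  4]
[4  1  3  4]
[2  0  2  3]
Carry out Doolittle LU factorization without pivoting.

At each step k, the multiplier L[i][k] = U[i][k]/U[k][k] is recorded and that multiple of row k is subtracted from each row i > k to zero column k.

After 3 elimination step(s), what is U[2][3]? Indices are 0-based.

U[2][3] = 4

[col 0] pivot 1
  R1 -= 4*R0 → (0, 1, 4, 1)  (L[1][0] := 4)
  R2 -= 4*R0 → (0, 2, 4, 1)  (L[2][0] := 4)
  R3 -= 2*R0 → (0, 3, 0, 4)  (L[3][0] := 2)
[col 1] pivot 1
  R2 -= 2*R1 → (0, 0, 1, 4)  (L[2][1] := 2)
  R3 -= 3*R1 → (0, 0, 3, 1)  (L[3][1] := 3)
[col 2] pivot 1
  R3 -= 3*R2 → (0, 0, 0, 4)  (L[3][2] := 3)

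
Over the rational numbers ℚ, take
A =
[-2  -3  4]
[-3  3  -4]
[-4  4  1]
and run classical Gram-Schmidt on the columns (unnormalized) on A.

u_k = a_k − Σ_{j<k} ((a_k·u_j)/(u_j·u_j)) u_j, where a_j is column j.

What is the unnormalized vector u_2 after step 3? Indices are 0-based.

u_2 = (0, -76/25, 57/25)

Step 1: u_0 = a_0 = (-2, -3, -4).
Step 2: u_1 = a_1 − (-19/29)·u_0 = (-125/29, 30/29, 40/29).
Step 3: u_2 = a_2 − (0)·u_0 − (-116/125)·u_1 = (0, -76/25, 57/25).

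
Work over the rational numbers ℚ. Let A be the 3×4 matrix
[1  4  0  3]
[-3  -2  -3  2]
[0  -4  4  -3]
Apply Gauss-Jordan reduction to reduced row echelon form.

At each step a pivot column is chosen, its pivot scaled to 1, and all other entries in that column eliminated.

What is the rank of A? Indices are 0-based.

step 1: normalize row 0 (÷1) = (1, 4, 0, 3)
  row 1: subtract -3×row0 = (0, 10, -3, 11)
step 2: normalize row 1 (÷10) = (0, 1, -3/10, 11/10)
  row 0: subtract 4×row1 = (1, 0, 6/5, -7/5)
  row 2: subtract -4×row1 = (0, 0, 14/5, 7/5)
step 3: normalize row 2 (÷14/5) = (0, 0, 1, 1/2)
  row 0: subtract 6/5×row2 = (1, 0, 0, -2)
  row 1: subtract -3/10×row2 = (0, 1, 0, 5/4)

rank = 3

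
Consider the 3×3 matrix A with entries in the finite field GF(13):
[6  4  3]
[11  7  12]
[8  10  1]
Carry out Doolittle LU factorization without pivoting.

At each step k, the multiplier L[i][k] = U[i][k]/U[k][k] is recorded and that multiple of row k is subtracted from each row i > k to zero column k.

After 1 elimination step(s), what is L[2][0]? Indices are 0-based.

L[2][0] = 10

k=0: U[0][0]=6
  eliminate (1,0): mult=4, new row 1: (0, 4, 0); set L[1][0]=4
  eliminate (2,0): mult=10, new row 2: (0, 9, 10); set L[2][0]=10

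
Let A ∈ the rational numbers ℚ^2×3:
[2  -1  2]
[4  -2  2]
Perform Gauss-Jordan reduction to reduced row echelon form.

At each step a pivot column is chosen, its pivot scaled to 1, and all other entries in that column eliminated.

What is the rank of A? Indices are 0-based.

pivot(0,0)=2: scale R0 → (1, -1/2, 1)
  clear (1,0): R1 −= (4)R0 → (0, 0, -2)
col 1: no nonzero at/below row 1; advance.
pivot(1,2)=-2: scale R1 → (0, 0, 1)
  clear (0,2): R0 −= (1)R1 → (1, -1/2, 0)

rank = 2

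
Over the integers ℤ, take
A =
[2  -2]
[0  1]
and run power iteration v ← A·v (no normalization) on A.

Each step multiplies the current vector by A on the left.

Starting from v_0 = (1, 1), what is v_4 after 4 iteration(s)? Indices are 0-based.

v_0 = (1, 1).
v_1 = A·v_0 = (0, 1).
v_2 = A·v_1 = (-2, 1).
v_3 = A·v_2 = (-6, 1).
v_4 = A·v_3 = (-14, 1).

v_4 = (-14, 1)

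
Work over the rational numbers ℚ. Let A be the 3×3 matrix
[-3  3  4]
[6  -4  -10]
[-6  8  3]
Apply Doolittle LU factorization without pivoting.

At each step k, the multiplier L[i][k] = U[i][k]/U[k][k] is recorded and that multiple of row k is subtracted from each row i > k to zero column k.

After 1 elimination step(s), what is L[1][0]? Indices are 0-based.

[col 0] pivot -3
  R1 -= -2*R0 → (0, 2, -2)  (L[1][0] := -2)
  R2 -= 2*R0 → (0, 2, -5)  (L[2][0] := 2)

L[1][0] = -2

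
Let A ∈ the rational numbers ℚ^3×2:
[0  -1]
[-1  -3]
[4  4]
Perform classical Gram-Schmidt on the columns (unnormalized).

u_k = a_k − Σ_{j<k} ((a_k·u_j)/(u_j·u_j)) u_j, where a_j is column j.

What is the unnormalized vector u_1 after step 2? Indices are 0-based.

u_1 = (-1, -32/17, -8/17)

Step 1: u_0 = a_0 = (0, -1, 4).
Step 2: u_1 = a_1 − (19/17)·u_0 = (-1, -32/17, -8/17).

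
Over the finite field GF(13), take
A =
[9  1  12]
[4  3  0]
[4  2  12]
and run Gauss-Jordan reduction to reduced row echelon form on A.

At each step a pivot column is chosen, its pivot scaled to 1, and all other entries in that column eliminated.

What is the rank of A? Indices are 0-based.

rank = 3

pivot(0,0)=9: scale R0 → (1, 3, 10)
  clear (1,0): R1 −= (4)R0 → (0, 4, 12)
  clear (2,0): R2 −= (4)R0 → (0, 3, 11)
pivot(1,1)=4: scale R1 → (0, 1, 3)
  clear (0,1): R0 −= (3)R1 → (1, 0, 1)
  clear (2,1): R2 −= (3)R1 → (0, 0, 2)
pivot(2,2)=2: scale R2 → (0, 0, 1)
  clear (0,2): R0 −= (1)R2 → (1, 0, 0)
  clear (1,2): R1 −= (3)R2 → (0, 1, 0)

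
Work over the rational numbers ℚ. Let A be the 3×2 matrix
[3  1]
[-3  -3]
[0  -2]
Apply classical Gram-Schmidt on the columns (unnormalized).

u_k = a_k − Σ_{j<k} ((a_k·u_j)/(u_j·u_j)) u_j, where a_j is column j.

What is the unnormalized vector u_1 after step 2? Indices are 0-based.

u_1 = (-1, -1, -2)

Step 1: u_0 = a_0 = (3, -3, 0).
Step 2: u_1 = a_1 − (2/3)·u_0 = (-1, -1, -2).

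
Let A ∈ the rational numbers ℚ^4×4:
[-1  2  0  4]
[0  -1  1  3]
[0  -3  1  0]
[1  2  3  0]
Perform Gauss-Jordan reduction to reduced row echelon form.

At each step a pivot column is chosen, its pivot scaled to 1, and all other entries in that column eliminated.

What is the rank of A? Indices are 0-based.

step 1: normalize row 0 (÷-1) = (1, -2, 0, -4)
  row 3: subtract 1×row0 = (0, 4, 3, 4)
step 2: normalize row 1 (÷-1) = (0, 1, -1, -3)
  row 0: subtract -2×row1 = (1, 0, -2, -10)
  row 2: subtract -3×row1 = (0, 0, -2, -9)
  row 3: subtract 4×row1 = (0, 0, 7, 16)
step 3: normalize row 2 (÷-2) = (0, 0, 1, 9/2)
  row 0: subtract -2×row2 = (1, 0, 0, -1)
  row 1: subtract -1×row2 = (0, 1, 0, 3/2)
  row 3: subtract 7×row2 = (0, 0, 0, -31/2)
step 4: normalize row 3 (÷-31/2) = (0, 0, 0, 1)
  row 0: subtract -1×row3 = (1, 0, 0, 0)
  row 1: subtract 3/2×row3 = (0, 1, 0, 0)
  row 2: subtract 9/2×row3 = (0, 0, 1, 0)

rank = 4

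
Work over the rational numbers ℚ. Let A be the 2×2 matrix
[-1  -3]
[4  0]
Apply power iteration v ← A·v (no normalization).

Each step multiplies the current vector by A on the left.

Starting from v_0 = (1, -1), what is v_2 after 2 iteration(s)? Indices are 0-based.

v_2 = (-14, 8)

v_0 = (1, -1).
v_1 = A·v_0 = (2, 4).
v_2 = A·v_1 = (-14, 8).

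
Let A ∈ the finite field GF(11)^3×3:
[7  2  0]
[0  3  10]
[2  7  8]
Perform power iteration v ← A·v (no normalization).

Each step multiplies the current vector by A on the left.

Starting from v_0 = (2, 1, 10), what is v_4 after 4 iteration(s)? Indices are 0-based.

v_4 = (7, 9, 9)

v_0 = (2, 1, 10).
v_1 = A·v_0 = (5, 4, 3).
v_2 = A·v_1 = (10, 9, 7).
v_3 = A·v_2 = (0, 9, 7).
v_4 = A·v_3 = (7, 9, 9).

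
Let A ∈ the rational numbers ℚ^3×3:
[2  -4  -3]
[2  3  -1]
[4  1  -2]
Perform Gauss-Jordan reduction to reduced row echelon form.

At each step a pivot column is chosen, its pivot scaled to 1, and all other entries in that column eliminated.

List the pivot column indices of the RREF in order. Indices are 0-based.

pivot columns: 0, 1, 2

[1] R0 /= 2  ⇒  (1, -2, -3/2)
     R1 -= 2·R0  ⇒  (0, 7, 2)
     R2 -= 4·R0  ⇒  (0, 9, 4)
[2] R1 /= 7  ⇒  (0, 1, 2/7)
     R0 -= -2·R1  ⇒  (1, 0, -13/14)
     R2 -= 9·R1  ⇒  (0, 0, 10/7)
[3] R2 /= 10/7  ⇒  (0, 0, 1)
     R0 -= -13/14·R2  ⇒  (1, 0, 0)
     R1 -= 2/7·R2  ⇒  (0, 1, 0)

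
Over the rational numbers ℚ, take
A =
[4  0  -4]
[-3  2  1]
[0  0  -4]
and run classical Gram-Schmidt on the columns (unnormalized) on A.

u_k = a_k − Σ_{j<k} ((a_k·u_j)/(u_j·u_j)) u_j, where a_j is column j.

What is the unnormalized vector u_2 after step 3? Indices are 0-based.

u_2 = (0, 0, -4)

Step 1: u_0 = a_0 = (4, -3, 0).
Step 2: u_1 = a_1 − (-6/25)·u_0 = (24/25, 32/25, 0).
Step 3: u_2 = a_2 − (-19/25)·u_0 − (-1)·u_1 = (0, 0, -4).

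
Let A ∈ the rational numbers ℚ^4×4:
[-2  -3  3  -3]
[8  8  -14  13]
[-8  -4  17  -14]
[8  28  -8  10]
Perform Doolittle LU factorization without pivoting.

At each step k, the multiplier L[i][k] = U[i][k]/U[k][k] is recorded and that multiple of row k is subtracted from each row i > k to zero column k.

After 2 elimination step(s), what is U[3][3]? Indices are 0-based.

U[3][3] = 2

k=0: U[0][0]=-2
  eliminate (1,0): mult=-4, new row 1: (0, -4, -2, 1); set L[1][0]=-4
  eliminate (2,0): mult=4, new row 2: (0, 8, 5, -2); set L[2][0]=4
  eliminate (3,0): mult=-4, new row 3: (0, 16, 4, -2); set L[3][0]=-4
k=1: U[1][1]=-4
  eliminate (2,1): mult=-2, new row 2: (0, 0, 1, 0); set L[2][1]=-2
  eliminate (3,1): mult=-4, new row 3: (0, 0, -4, 2); set L[3][1]=-4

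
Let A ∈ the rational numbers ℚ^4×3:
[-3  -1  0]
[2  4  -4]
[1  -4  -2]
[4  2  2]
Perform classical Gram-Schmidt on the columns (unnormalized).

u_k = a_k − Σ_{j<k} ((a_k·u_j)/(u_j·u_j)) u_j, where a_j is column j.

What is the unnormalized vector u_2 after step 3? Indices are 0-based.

Step 1: u_0 = a_0 = (-3, 2, 1, 4).
Step 2: u_1 = a_1 − (1/2)·u_0 = (1/2, 3, -9/2, 0).
Step 3: u_2 = a_2 − (-1/15)·u_0 − (-6/59)·u_1 = (-44/295, -3152/885, -2116/885, 34/15).

u_2 = (-44/295, -3152/885, -2116/885, 34/15)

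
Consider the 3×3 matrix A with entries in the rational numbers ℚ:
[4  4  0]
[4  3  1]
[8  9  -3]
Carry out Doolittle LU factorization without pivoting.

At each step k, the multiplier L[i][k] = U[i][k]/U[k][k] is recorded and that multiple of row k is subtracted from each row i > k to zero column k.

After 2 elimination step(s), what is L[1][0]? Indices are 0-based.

L[1][0] = 1

k=0: U[0][0]=4
  eliminate (1,0): mult=1, new row 1: (0, -1, 1); set L[1][0]=1
  eliminate (2,0): mult=2, new row 2: (0, 1, -3); set L[2][0]=2
k=1: U[1][1]=-1
  eliminate (2,1): mult=-1, new row 2: (0, 0, -2); set L[2][1]=-1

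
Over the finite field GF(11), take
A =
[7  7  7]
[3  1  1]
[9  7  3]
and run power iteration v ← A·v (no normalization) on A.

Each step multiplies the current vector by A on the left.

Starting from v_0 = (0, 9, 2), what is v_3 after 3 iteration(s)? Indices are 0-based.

v_3 = (0, 9, 6)

v_0 = (0, 9, 2).
v_1 = A·v_0 = (0, 0, 3).
v_2 = A·v_1 = (10, 3, 9).
v_3 = A·v_2 = (0, 9, 6).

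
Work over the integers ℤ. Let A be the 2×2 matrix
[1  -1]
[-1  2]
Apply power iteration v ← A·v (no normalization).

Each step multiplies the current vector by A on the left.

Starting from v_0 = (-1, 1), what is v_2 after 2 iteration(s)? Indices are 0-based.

v_2 = (-5, 8)

v_0 = (-1, 1).
v_1 = A·v_0 = (-2, 3).
v_2 = A·v_1 = (-5, 8).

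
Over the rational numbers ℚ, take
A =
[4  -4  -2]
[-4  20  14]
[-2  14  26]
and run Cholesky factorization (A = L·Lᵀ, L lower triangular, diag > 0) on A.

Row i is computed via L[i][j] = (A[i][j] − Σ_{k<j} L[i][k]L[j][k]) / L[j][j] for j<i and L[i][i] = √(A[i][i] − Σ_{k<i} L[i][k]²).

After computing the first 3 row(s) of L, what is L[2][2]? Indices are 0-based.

Step 1: L[0][0] = √(4) = 2.
  L[1][0] = (-4) / L[0][0] = -2.
Step 2: L[1][1] = √(16) = 4.
  L[2][0] = (-2) / L[0][0] = -1.
  L[2][1] = (12) / L[1][1] = 3.
Step 3: L[2][2] = √(16) = 4.

L[2][2] = 4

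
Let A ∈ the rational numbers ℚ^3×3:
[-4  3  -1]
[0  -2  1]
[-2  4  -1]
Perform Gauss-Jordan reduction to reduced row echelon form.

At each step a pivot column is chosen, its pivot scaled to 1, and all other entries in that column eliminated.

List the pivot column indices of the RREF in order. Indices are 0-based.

pivot columns: 0, 1, 2

[1] R0 /= -4  ⇒  (1, -3/4, 1/4)
     R2 -= -2·R0  ⇒  (0, 5/2, -1/2)
[2] R1 /= -2  ⇒  (0, 1, -1/2)
     R0 -= -3/4·R1  ⇒  (1, 0, -1/8)
     R2 -= 5/2·R1  ⇒  (0, 0, 3/4)
[3] R2 /= 3/4  ⇒  (0, 0, 1)
     R0 -= -1/8·R2  ⇒  (1, 0, 0)
     R1 -= -1/2·R2  ⇒  (0, 1, 0)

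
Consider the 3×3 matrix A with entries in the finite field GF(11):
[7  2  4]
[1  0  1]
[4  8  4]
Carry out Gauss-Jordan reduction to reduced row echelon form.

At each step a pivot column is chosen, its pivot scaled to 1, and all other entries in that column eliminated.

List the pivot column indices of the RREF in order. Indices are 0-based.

[1] R0 /= 7  ⇒  (1, 5, 10)
     R1 -= 1·R0  ⇒  (0, 6, 2)
     R2 -= 4·R0  ⇒  (0, 10, 8)
[2] R1 /= 6  ⇒  (0, 1, 4)
     R0 -= 5·R1  ⇒  (1, 0, 1)
     R2 -= 10·R1  ⇒  (0, 0, 1)
[3] R2 /= 1  ⇒  (0, 0, 1)
     R0 -= 1·R2  ⇒  (1, 0, 0)
     R1 -= 4·R2  ⇒  (0, 1, 0)

pivot columns: 0, 1, 2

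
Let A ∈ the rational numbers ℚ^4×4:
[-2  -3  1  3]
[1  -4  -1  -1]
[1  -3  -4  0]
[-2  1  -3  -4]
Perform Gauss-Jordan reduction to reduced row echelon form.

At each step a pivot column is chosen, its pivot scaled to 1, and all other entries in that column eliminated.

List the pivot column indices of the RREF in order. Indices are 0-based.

[1] R0 /= -2  ⇒  (1, 3/2, -1/2, -3/2)
     R1 -= 1·R0  ⇒  (0, -11/2, -1/2, 1/2)
     R2 -= 1·R0  ⇒  (0, -9/2, -7/2, 3/2)
     R3 -= -2·R0  ⇒  (0, 4, -4, -7)
[2] R1 /= -11/2  ⇒  (0, 1, 1/11, -1/11)
     R0 -= 3/2·R1  ⇒  (1, 0, -7/11, -15/11)
     R2 -= -9/2·R1  ⇒  (0, 0, -34/11, 12/11)
     R3 -= 4·R1  ⇒  (0, 0, -48/11, -73/11)
[3] R2 /= -34/11  ⇒  (0, 0, 1, -6/17)
     R0 -= -7/11·R2  ⇒  (1, 0, 0, -27/17)
     R1 -= 1/11·R2  ⇒  (0, 1, 0, -1/17)
     R3 -= -48/11·R2  ⇒  (0, 0, 0, -139/17)
[4] R3 /= -139/17  ⇒  (0, 0, 0, 1)
     R0 -= -27/17·R3  ⇒  (1, 0, 0, 0)
     R1 -= -1/17·R3  ⇒  (0, 1, 0, 0)
     R2 -= -6/17·R3  ⇒  (0, 0, 1, 0)

pivot columns: 0, 1, 2, 3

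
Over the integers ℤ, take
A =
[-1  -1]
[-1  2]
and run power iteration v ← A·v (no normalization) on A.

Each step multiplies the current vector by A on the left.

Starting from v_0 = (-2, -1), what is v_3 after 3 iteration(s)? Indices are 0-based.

v_3 = (6, -3)

v_0 = (-2, -1).
v_1 = A·v_0 = (3, 0).
v_2 = A·v_1 = (-3, -3).
v_3 = A·v_2 = (6, -3).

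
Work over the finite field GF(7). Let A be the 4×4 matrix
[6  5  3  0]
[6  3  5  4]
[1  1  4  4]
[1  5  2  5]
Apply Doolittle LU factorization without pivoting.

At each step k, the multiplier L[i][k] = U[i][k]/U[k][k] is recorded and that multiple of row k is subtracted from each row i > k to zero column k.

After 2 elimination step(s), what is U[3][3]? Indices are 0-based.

U[3][3] = 4

[col 0] pivot 6
  R1 -= 1*R0 → (0, 5, 2, 4)  (L[1][0] := 1)
  R2 -= 6*R0 → (0, 6, 0, 4)  (L[2][0] := 6)
  R3 -= 6*R0 → (0, 3, 5, 5)  (L[3][0] := 6)
[col 1] pivot 5
  R2 -= 4*R1 → (0, 0, 6, 2)  (L[2][1] := 4)
  R3 -= 2*R1 → (0, 0, 1, 4)  (L[3][1] := 2)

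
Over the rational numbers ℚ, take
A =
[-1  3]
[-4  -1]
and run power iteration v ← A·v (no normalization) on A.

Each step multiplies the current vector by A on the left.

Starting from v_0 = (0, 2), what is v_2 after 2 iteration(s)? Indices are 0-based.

v_2 = (-12, -22)

v_0 = (0, 2).
v_1 = A·v_0 = (6, -2).
v_2 = A·v_1 = (-12, -22).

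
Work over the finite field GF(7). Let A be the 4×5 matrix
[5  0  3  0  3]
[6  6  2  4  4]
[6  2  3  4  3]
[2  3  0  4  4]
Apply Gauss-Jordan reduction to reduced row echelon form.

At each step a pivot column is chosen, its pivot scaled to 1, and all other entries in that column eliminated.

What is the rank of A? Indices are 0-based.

pivot(0,0)=5: scale R0 → (1, 0, 2, 0, 2)
  clear (1,0): R1 −= (6)R0 → (0, 6, 4, 4, 6)
  clear (2,0): R2 −= (6)R0 → (0, 2, 5, 4, 5)
  clear (3,0): R3 −= (2)R0 → (0, 3, 3, 4, 0)
pivot(1,1)=6: scale R1 → (0, 1, 3, 3, 1)
  clear (2,1): R2 −= (2)R1 → (0, 0, 6, 5, 3)
  clear (3,1): R3 −= (3)R1 → (0, 0, 1, 2, 4)
pivot(2,2)=6: scale R2 → (0, 0, 1, 2, 4)
  clear (0,2): R0 −= (2)R2 → (1, 0, 0, 3, 1)
  clear (1,2): R1 −= (3)R2 → (0, 1, 0, 4, 3)
  clear (3,2): R3 −= (1)R2 → (0, 0, 0, 0, 0)
col 3: no nonzero at/below row 3; advance.
col 4: no nonzero at/below row 3; advance.

rank = 3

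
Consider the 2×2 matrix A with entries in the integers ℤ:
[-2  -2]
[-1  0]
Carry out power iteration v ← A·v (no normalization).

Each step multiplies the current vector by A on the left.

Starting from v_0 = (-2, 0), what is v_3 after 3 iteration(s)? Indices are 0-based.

v_0 = (-2, 0).
v_1 = A·v_0 = (4, 2).
v_2 = A·v_1 = (-12, -4).
v_3 = A·v_2 = (32, 12).

v_3 = (32, 12)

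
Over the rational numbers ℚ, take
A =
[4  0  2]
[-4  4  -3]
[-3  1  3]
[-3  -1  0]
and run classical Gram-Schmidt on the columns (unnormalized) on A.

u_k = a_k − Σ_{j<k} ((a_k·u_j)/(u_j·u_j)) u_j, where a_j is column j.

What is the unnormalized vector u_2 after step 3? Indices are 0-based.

Step 1: u_0 = a_0 = (4, -4, -3, -3).
Step 2: u_1 = a_1 − (-8/25)·u_0 = (32/25, 68/25, 1/25, -49/25).
Step 3: u_2 = a_2 − (11/50)·u_0 − (-137/322)·u_1 = (268/161, -155/161, 592/161, -4/23).

u_2 = (268/161, -155/161, 592/161, -4/23)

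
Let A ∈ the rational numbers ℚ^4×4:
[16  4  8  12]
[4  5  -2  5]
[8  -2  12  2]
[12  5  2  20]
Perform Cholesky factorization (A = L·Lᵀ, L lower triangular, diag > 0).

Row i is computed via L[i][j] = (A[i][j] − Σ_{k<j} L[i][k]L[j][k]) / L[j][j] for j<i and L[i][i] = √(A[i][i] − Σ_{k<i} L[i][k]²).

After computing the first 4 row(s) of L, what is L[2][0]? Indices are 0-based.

Step 1: L[0][0] = √(16) = 4.
  L[1][0] = (4) / L[0][0] = 1.
Step 2: L[1][1] = √(4) = 2.
  L[2][0] = (8) / L[0][0] = 2.
  L[2][1] = (-4) / L[1][1] = -2.
Step 3: L[2][2] = √(4) = 2.
  L[3][0] = (12) / L[0][0] = 3.
  L[3][1] = (2) / L[1][1] = 1.
  L[3][2] = (-2) / L[2][2] = -1.
Step 4: L[3][3] = √(9) = 3.

L[2][0] = 2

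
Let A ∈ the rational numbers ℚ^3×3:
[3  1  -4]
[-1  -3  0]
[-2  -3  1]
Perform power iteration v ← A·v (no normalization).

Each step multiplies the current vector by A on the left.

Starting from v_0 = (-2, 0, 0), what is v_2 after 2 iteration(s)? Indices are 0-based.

v_0 = (-2, 0, 0).
v_1 = A·v_0 = (-6, 2, 4).
v_2 = A·v_1 = (-32, 0, 10).

v_2 = (-32, 0, 10)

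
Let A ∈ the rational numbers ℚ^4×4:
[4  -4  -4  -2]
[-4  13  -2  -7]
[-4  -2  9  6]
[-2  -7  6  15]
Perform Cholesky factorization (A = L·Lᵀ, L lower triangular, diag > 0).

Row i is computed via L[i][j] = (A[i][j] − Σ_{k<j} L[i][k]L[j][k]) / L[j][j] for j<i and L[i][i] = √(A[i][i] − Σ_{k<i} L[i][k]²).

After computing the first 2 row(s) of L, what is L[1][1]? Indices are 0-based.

Step 1: L[0][0] = √(4) = 2.
  L[1][0] = (-4) / L[0][0] = -2.
Step 2: L[1][1] = √(9) = 3.

L[1][1] = 3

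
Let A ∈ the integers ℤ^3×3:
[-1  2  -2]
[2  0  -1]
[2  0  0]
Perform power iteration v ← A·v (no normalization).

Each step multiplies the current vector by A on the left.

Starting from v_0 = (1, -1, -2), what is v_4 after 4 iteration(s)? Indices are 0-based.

v_4 = (3, -20, -14)

v_0 = (1, -1, -2).
v_1 = A·v_0 = (1, 4, 2).
v_2 = A·v_1 = (3, 0, 2).
v_3 = A·v_2 = (-7, 4, 6).
v_4 = A·v_3 = (3, -20, -14).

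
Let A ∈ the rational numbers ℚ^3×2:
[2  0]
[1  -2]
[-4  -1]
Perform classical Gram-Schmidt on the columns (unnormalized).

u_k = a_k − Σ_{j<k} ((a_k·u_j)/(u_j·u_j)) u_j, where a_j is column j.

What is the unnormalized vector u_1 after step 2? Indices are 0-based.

u_1 = (-4/21, -44/21, -13/21)

Step 1: u_0 = a_0 = (2, 1, -4).
Step 2: u_1 = a_1 − (2/21)·u_0 = (-4/21, -44/21, -13/21).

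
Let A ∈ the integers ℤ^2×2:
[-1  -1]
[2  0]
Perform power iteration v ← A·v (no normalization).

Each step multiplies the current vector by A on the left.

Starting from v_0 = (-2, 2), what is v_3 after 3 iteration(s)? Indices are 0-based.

v_0 = (-2, 2).
v_1 = A·v_0 = (0, -4).
v_2 = A·v_1 = (4, 0).
v_3 = A·v_2 = (-4, 8).

v_3 = (-4, 8)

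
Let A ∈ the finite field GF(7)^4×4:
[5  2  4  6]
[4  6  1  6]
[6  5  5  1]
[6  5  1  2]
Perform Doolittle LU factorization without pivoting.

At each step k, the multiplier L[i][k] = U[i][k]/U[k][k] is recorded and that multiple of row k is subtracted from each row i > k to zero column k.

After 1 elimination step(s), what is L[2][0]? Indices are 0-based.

[col 0] pivot 5
  R1 -= 5*R0 → (0, 3, 2, 4)  (L[1][0] := 5)
  R2 -= 4*R0 → (0, 4, 3, 5)  (L[2][0] := 4)
  R3 -= 4*R0 → (0, 4, 6, 6)  (L[3][0] := 4)

L[2][0] = 4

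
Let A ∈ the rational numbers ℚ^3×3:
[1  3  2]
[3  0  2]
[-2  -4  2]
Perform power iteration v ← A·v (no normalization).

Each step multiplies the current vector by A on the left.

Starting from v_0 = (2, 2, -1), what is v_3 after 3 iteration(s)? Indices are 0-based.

v_0 = (2, 2, -1).
v_1 = A·v_0 = (6, 4, -14).
v_2 = A·v_1 = (-10, -10, -56).
v_3 = A·v_2 = (-152, -142, -52).

v_3 = (-152, -142, -52)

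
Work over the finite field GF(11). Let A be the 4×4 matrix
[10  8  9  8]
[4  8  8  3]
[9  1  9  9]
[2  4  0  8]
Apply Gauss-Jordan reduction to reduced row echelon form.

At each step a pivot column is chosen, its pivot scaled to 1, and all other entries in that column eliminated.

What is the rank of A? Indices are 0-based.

step 1: normalize row 0 (÷10) = (1, 3, 2, 3)
  row 1: subtract 4×row0 = (0, 7, 0, 2)
  row 2: subtract 9×row0 = (0, 7, 2, 4)
  row 3: subtract 2×row0 = (0, 9, 7, 2)
step 2: normalize row 1 (÷7) = (0, 1, 0, 5)
  row 0: subtract 3×row1 = (1, 0, 2, 10)
  row 2: subtract 7×row1 = (0, 0, 2, 2)
  row 3: subtract 9×row1 = (0, 0, 7, 1)
step 3: normalize row 2 (÷2) = (0, 0, 1, 1)
  row 0: subtract 2×row2 = (1, 0, 0, 8)
  row 3: subtract 7×row2 = (0, 0, 0, 5)
step 4: normalize row 3 (÷5) = (0, 0, 0, 1)
  row 0: subtract 8×row3 = (1, 0, 0, 0)
  row 1: subtract 5×row3 = (0, 1, 0, 0)
  row 2: subtract 1×row3 = (0, 0, 1, 0)

rank = 4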